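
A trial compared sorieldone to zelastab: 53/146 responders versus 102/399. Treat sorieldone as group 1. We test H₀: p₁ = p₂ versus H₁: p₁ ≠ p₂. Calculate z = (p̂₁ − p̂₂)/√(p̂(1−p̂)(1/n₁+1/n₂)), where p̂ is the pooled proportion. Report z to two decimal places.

z = 2.46

p̂₁ = 53/146 = 0.3630, p̂₂ = 102/399 = 0.2556.
Pooled p̂ = (53+102)/(146+399) = 155/545 = 0.2844.
SE = √(0.203518 × 0.00935558) = 0.0436.
z = (0.3630 − 0.2556)/0.0436 = 0.1074/0.0436 = 2.46.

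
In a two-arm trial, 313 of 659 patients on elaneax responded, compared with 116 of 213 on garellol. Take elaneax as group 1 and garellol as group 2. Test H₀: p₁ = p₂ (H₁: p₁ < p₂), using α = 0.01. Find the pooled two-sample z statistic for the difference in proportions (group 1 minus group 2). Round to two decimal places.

z = -1.77

p̂₁ = 313/659 ≈ 0.4750, p̂₂ = 116/213 ≈ 0.5446.
Pooled p̂ = (313+116)/(659+213) = 429/872 = 0.4920.
SE = √(0.249936 × 0.00621229) = 0.0394.
z = (0.4750 − 0.5446)/0.0394 = -0.0696/0.0394 = -1.77.
p-value = P(Z < -1.767) ≈ 0.0386. With α = 0.01, fail to reject H₀.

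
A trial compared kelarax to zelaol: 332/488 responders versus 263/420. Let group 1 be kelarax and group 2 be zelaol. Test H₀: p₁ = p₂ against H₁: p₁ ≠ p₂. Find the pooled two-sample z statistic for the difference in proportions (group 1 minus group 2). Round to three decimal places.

z = 1.711

p̂₁ = 332/488 = 0.680328, p̂₂ = 263/420 = 0.626190.
Pooled p̂ = (332+263)/(488+420) = 595/908 = 0.655286.
SE = √(0.225886 × 0.00443013) = 0.031634.
z = (0.680328 − 0.626190)/0.031634 = 0.054138/0.031634 = 1.711.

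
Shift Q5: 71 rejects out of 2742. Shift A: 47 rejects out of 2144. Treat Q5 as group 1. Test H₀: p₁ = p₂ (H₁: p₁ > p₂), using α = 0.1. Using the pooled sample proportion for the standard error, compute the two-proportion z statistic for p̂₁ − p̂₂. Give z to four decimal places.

p̂₁ = 71/2742 = 0.025894, p̂₂ = 47/2144 = 0.021922.
Pooled p̂ = (71+47)/(2742+2144) = 118/4886 = 0.024151.
SE = √(p̂(1−p̂)(1/n₁+1/n₂)) = √(0.024151·0.975849·0.000831115) = √(1.95872e-05) = 0.004426.
z = (0.025894 − 0.021922)/0.004426 = 0.003972/0.004426 = 0.8974.
p-value = P(Z > 0.897) ≈ 0.1847, so at α = 0.1 we fail to reject H₀.

z = 0.8974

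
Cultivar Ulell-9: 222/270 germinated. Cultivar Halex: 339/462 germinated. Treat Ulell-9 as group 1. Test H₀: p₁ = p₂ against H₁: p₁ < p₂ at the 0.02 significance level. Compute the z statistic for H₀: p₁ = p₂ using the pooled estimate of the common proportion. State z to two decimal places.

z = 2.73

p̂₁ = 222/270 ≈ 0.8222, p̂₂ = 339/462 ≈ 0.7338.
Pooled p̂ = (222+339)/(270+462) = 561/732 = 0.7664.
SE = √(0.179035 × 0.00586821) = 0.0324.
z = (0.8222 − 0.7338)/0.0324 = 0.0884/0.0324 = 2.73.
p-value = P(Z < 2.729) ≈ 0.9968, so at α = 0.02 we fail to reject H₀.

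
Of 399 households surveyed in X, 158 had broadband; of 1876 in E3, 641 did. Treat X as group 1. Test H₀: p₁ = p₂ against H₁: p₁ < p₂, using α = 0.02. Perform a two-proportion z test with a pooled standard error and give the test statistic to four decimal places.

p̂₁ = 158/399 ≈ 0.395990, p̂₂ = 641/1876 ≈ 0.341684.
Pooled p̂ = (158+641)/(399+1876) = 799/2275 = 0.351209.
SE = √(p̂(1−p̂)(1/n₁+1/n₂)) = √(0.351209·0.648791·0.00303931) = √(0.000692542) = 0.026316.
z = (0.395990 − 0.341684)/0.026316 = 0.054306/0.026316 = 2.0636.
p-value = P(Z < 2.064) ≈ 0.9805; since p > α = 0.02, fail to reject H₀.

z = 2.0636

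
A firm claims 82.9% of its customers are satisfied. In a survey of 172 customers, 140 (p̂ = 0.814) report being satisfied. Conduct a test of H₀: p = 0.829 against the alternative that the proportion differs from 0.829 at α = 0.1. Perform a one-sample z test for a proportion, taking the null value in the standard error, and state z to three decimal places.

p̂ = 140/172 ≈ 0.81395.
Standard error under H₀: √(0.829×0.171/172) = 0.02871.
z = (0.81395 − 0.829)/0.02871 = -0.01505/0.02871 = -0.524.
p-value = 2·P(Z > 0.524) ≈ 0.6002, so at α = 0.1 we fail to reject H₀.

z = -0.524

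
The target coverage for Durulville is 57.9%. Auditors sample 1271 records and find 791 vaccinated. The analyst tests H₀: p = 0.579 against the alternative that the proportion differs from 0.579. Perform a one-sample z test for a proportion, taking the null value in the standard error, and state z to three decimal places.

z = 3.130

p̂ = 791/1271 ≈ 0.622345.
Under H₀, SE = √(0.579·0.421/1271) = √(0.000191785) = 0.013849.
z = (0.622345 − 0.579)/0.013849 = 0.043345/0.013849 = 3.130.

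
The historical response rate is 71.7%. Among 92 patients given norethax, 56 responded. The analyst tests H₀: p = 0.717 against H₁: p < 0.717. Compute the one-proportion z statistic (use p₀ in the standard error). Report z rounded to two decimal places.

p̂ = 56/92 ≈ 0.60870.
Standard error under H₀: √(0.717×0.283/92) = 0.04696.
z = (0.60870 − 0.717)/0.04696 = -0.10830/0.04696 = -2.31.
p-value = P(Z < -2.306) ≈ 0.0106.

z = -2.31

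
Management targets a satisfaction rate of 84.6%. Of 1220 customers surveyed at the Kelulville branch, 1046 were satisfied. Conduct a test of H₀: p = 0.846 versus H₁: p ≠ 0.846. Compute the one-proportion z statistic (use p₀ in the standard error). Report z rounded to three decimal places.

z = 1.101

p̂ = 1046/1220 = 0.857377.
Under H₀, SE = √(0.846·0.154/1220) = √(0.00010679) = 0.010334.
z = (0.857377 − 0.846)/0.010334 = 0.011377/0.010334 = 1.101.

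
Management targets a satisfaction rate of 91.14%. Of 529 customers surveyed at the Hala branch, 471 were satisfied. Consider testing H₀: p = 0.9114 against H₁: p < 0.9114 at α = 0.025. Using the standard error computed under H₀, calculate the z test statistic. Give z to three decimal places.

z = -1.703

p̂ = 471/529 = 0.890359.
Standard error under H₀: √(0.9114×0.0886/529) = 0.012355.
z = (0.890359 − 0.9114)/0.012355 = -0.021041/0.012355 = -1.703.
p-value = P(Z < -1.703) ≈ 0.0443, so at α = 0.025 we fail to reject H₀.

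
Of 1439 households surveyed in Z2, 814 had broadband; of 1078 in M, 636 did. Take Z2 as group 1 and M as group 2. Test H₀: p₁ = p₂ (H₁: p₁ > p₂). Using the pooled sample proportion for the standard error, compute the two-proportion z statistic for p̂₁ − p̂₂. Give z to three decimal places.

p̂₁ = 814/1439 ≈ 0.56567, p̂₂ = 636/1078 ≈ 0.58998.
Pooled p̂ = (814+636)/(1439+1078) = 1450/2517 = 0.57608.
SE = √(p̂(1−p̂)(1/n₁+1/n₂)) = √(0.57608·0.42392·0.00162257) = √(0.00039625) = 0.01991.
z = (0.56567 − 0.58998)/0.01991 = -0.02431/0.01991 = -1.221.

z = -1.221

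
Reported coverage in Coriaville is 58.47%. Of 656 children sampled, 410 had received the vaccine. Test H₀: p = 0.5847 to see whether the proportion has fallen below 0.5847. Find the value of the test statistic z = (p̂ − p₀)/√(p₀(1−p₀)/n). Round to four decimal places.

z = 2.0946

p̂ = 410/656 ≈ 0.625000.
Standard error under H₀: √(0.5847×0.4153/656) = 0.019240.
z = (0.625000 − 0.5847)/0.019240 = 0.040300/0.019240 = 2.0946.
p-value = P(Z < 2.095) ≈ 0.9819.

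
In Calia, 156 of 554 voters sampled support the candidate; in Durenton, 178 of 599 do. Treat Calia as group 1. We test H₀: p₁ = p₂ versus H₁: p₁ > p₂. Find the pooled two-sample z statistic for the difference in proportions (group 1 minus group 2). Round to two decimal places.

p̂₁ = 156/554 = 0.2816, p̂₂ = 178/599 = 0.2972.
Pooled p̂ = (156+178)/(554+599) = 334/1153 = 0.2897.
SE = √(0.205765 × 0.0034745) = 0.0267.
z = (0.2816 − 0.2972)/0.0267 = -0.0156/0.0267 = -0.58.

z = -0.58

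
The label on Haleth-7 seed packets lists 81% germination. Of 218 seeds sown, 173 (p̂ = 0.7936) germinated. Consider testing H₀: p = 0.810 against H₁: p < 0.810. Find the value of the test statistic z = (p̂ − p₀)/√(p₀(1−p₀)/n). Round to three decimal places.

p̂ = 173/218 = 0.79358.
Under H₀, SE = √(0.81·0.19/218) = √(0.000705963) = 0.02657.
z = (0.79358 − 0.81)/0.02657 = -0.01642/0.02657 = -0.618.
p-value = P(Z < -0.618) ≈ 0.2683.

z = -0.618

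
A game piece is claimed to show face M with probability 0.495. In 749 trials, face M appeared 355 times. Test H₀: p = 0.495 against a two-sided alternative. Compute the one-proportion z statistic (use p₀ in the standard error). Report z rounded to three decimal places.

p̂ = 355/749 ≈ 0.47397.
SE = √(p₀(1−p₀)/n) = √(0.24998/749) = 0.01827.
z = (0.47397 − 0.495)/0.01827 = -0.02103/0.01827 = -1.151.
p-value = 2·P(Z > 1.151) ≈ 0.2496.

z = -1.151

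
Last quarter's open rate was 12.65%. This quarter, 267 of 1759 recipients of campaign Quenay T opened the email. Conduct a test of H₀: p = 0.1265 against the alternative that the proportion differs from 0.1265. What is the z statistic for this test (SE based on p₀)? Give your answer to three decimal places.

z = 3.191

p̂ = 267/1759 ≈ 0.151791.
Standard error under H₀: √(0.1265×0.8735/1759) = 0.007926.
z = (0.151791 − 0.1265)/0.007926 = 0.025291/0.007926 = 3.191.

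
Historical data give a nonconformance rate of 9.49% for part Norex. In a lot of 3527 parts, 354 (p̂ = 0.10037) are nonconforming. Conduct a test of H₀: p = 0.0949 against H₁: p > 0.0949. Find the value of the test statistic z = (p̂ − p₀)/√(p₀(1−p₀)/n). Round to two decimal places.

z = 1.11

p̂ = 354/3527 = 0.10037.
Standard error under H₀: √(0.0949×0.9051/3527) = 0.00493.
z = (0.10037 − 0.0949)/0.00493 = 0.00547/0.00493 = 1.11.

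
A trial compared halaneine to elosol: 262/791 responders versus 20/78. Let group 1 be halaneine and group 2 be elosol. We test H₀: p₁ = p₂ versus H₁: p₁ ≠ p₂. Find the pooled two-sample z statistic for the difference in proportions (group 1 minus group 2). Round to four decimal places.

p̂₁ = 262/791 ≈ 0.331226, p̂₂ = 20/78 ≈ 0.256410.
Pooled p̂ = (262+20)/(791+78) = 282/869 = 0.324511.
SE = √(0.219204 × 0.0140847) = 0.055565.
z = (0.331226 − 0.256410)/0.055565 = 0.074816/0.055565 = 1.3465.
p-value = 2·P(Z > 1.346) ≈ 0.1782.

z = 1.3465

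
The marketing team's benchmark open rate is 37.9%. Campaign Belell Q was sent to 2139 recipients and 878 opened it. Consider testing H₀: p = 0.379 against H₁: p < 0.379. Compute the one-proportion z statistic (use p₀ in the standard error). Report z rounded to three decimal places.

p̂ = 878/2139 = 0.41047.
Under H₀, SE = √(0.379·0.621/2139) = √(0.000110032) = 0.01049.
z = (0.41047 − 0.379)/0.01049 = 0.03147/0.01049 = 3.000.

z = 3.000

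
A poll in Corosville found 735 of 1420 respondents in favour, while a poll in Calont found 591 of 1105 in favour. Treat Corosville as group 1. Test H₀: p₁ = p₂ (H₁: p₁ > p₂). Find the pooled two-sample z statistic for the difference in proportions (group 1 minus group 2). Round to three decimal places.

p̂₁ = 735/1420 ≈ 0.51761, p̂₂ = 591/1105 ≈ 0.53484.
Pooled p̂ = (735+591)/(1420+1105) = 1326/2525 = 0.52515.
SE = √(0.249368 × 0.0016092) = 0.02003.
z = (0.51761 − 0.53484)/0.02003 = -0.01723/0.02003 = -0.860.
p-value = P(Z > -0.860) ≈ 0.8052.

z = -0.860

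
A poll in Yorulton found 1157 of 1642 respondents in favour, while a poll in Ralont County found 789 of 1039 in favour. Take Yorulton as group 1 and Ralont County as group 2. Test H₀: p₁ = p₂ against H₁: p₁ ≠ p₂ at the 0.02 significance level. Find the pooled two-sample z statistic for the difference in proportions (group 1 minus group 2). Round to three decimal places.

p̂₁ = 1157/1642 = 0.704629, p̂₂ = 789/1039 = 0.759384.
Pooled p̂ = (1157+789)/(1642+1039) = 1946/2681 = 0.725849.
SE = √(0.198992 × 0.00157148) = 0.017684.
z = (0.704629 − 0.759384)/0.017684 = -0.054755/0.017684 = -3.096.
p-value = 2·P(Z > 3.096) ≈ 0.0020, so at α = 0.02 we reject H₀.

z = -3.096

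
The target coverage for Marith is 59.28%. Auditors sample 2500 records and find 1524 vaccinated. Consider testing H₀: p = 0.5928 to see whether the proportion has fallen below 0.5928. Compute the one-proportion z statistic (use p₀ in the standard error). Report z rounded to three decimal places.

p̂ = 1524/2500 ≈ 0.609600.
SE = √(p₀(1−p₀)/n) = √(0.24139/2500) = 0.009826.
z = (0.609600 − 0.5928)/0.009826 = 0.016800/0.009826 = 1.710.

z = 1.710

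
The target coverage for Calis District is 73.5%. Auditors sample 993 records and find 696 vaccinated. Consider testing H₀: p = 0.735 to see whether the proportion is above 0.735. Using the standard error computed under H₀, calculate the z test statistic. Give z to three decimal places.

p̂ = 696/993 ≈ 0.700906.
SE = √(p₀(1−p₀)/n) = √(0.19478/993) = 0.014005.
z = (0.700906 − 0.735)/0.014005 = -0.034094/0.014005 = -2.434.
p-value = P(Z > -2.434) ≈ 0.9925.

z = -2.434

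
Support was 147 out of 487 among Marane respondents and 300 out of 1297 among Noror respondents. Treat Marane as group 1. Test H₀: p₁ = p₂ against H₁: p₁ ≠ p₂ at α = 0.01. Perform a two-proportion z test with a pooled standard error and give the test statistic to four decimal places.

p̂₁ = 147/487 = 0.301848, p̂₂ = 300/1297 = 0.231303.
Pooled p̂ = (147+300)/(487+1297) = 447/1784 = 0.250561.
SE = √(p̂(1−p̂)(1/n₁+1/n₂)) = √(0.250561·0.749439·0.0028244) = √(0.000530365) = 0.023030.
z = (0.301848 − 0.231303)/0.023030 = 0.070545/0.023030 = 3.0632.
Two-sided p-value ≈ 2·Φ(−3.063) = 0.0022, so at α = 0.01 we reject H₀.

z = 3.0632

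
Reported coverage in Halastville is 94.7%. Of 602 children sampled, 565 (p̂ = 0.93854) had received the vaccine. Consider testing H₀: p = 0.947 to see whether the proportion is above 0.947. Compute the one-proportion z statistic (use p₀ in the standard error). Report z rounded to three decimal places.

z = -0.927

p̂ = 565/602 = 0.93854.
Standard error under H₀: √(0.947×0.053/602) = 0.00913.
z = (0.93854 − 0.947)/0.00913 = -0.00846/0.00913 = -0.927.
p-value = P(Z > -0.927) ≈ 0.8230.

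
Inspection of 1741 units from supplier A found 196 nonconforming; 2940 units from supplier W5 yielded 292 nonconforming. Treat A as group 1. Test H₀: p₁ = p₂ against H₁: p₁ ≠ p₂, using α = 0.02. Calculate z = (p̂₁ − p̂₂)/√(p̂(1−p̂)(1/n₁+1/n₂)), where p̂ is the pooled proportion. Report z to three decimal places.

z = 1.435

p̂₁ = 196/1741 = 0.11258, p̂₂ = 292/2940 = 0.09932.
Pooled p̂ = (196+292)/(1741+2940) = 488/4681 = 0.10425.
SE = √(p̂(1−p̂)(1/n₁+1/n₂)) = √(0.10425·0.89575·0.000914519) = √(8.54004e-05) = 0.00924.
z = (0.11258 − 0.09932)/0.00924 = 0.01326/0.00924 = 1.435.
Two-sided p-value ≈ 2·Φ(−1.435) = 0.1513; since p > α = 0.02, fail to reject H₀.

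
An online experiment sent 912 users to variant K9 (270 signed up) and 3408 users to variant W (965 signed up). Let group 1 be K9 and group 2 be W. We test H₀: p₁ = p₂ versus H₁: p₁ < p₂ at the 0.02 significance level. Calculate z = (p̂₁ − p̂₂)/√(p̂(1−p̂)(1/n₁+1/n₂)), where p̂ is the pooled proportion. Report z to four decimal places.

z = 0.7655

p̂₁ = 270/912 = 0.2960526, p̂₂ = 965/3408 = 0.2831573.
Pooled p̂ = (270+965)/(912+3408) = 1235/4320 = 0.2858796.
SE = √(p̂(1−p̂)(1/n₁+1/n₂)) = √(0.2858796·0.7141204·0.00138992) = √(0.000283755) = 0.0168450.
z = (0.2960526 − 0.2831573)/0.0168450 = 0.0128953/0.0168450 = 0.7655.
p-value = P(Z < 0.766) ≈ 0.7780. With α = 0.02, fail to reject H₀.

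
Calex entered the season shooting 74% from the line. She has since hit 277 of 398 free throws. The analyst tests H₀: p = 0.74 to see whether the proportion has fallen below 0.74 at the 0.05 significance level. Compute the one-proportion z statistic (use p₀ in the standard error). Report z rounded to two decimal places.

p̂ = 277/398 ≈ 0.6960.
SE = √(p₀(1−p₀)/n) = √(0.1924/398) = 0.0220.
z = (0.6960 − 0.74)/0.0220 = -0.0440/0.0220 = -2.00.
p-value = P(Z < -2.002) ≈ 0.0226; since p < α = 0.05, reject H₀.

z = -2.00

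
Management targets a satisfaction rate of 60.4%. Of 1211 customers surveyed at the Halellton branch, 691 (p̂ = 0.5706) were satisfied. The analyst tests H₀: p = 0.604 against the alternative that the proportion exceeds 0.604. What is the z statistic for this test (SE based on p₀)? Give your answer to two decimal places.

z = -2.38

p̂ = 691/1211 = 0.57060.
Under H₀, SE = √(0.604·0.396/1211) = √(0.000197509) = 0.01405.
z = (0.57060 − 0.604)/0.01405 = -0.03340/0.01405 = -2.38.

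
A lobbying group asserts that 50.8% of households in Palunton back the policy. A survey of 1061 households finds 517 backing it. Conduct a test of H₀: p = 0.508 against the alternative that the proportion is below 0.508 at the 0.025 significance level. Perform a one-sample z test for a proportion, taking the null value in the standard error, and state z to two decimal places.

p̂ = 517/1061 ≈ 0.4873.
Under H₀, SE = √(0.508·0.492/1061) = √(0.000235566) = 0.0153.
z = (0.4873 − 0.508)/0.0153 = -0.0207/0.0153 = -1.35.
p-value = P(Z < -1.350) ≈ 0.0885. With α = 0.025, fail to reject H₀.

z = -1.35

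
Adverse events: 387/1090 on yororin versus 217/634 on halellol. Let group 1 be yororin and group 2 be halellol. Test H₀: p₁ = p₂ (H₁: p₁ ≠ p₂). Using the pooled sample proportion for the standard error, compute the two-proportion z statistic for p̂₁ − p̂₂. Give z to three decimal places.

z = 0.536

p̂₁ = 387/1090 ≈ 0.35505, p̂₂ = 217/634 ≈ 0.34227.
Pooled p̂ = (387+217)/(1090+634) = 604/1724 = 0.35035.
SE = √(0.227604 × 0.00249472) = 0.02383.
z = (0.35505 − 0.34227)/0.02383 = 0.01278/0.02383 = 0.536.
Two-sided p-value ≈ 2·Φ(−0.536) = 0.5919.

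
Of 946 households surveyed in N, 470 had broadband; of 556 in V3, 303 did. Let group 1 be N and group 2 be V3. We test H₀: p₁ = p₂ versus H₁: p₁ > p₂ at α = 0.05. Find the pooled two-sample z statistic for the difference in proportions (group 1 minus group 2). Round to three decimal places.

p̂₁ = 470/946 = 0.49683, p̂₂ = 303/556 = 0.54496.
Pooled p̂ = (470+303)/(946+556) = 773/1502 = 0.51465.
SE = √(0.249785 × 0.00285564) = 0.02671.
z = (0.49683 − 0.54496)/0.02671 = -0.04813/0.02671 = -1.802.
p-value = P(Z > -1.802) ≈ 0.9643; since p > α = 0.05, fail to reject H₀.

z = -1.802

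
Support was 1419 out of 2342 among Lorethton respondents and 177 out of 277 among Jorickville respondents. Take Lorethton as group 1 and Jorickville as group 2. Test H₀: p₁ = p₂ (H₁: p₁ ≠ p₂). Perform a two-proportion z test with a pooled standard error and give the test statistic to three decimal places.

p̂₁ = 1419/2342 = 0.60589, p̂₂ = 177/277 = 0.63899.
Pooled p̂ = (1419+177)/(2342+277) = 1596/2619 = 0.60939.
SE = √(0.238033 × 0.00403709) = 0.03100.
z = (0.60589 − 0.63899)/0.03100 = -0.03310/0.03100 = -1.068.
Two-sided p-value ≈ 2·Φ(−1.068) = 0.2857.

z = -1.068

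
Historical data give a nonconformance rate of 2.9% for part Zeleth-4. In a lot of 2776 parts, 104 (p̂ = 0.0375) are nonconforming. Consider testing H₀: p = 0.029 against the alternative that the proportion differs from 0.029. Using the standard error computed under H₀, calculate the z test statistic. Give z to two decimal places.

z = 2.66

p̂ = 104/2776 = 0.0375.
SE = √(p₀(1−p₀)/n) = √(0.028159/2776) = 0.0032.
z = (0.0375 − 0.029)/0.0032 = 0.0085/0.0032 = 2.66.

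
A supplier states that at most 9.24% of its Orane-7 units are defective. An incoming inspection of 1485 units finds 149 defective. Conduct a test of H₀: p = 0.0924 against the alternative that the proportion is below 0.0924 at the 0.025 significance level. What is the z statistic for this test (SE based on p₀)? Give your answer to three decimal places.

z = 1.056

p̂ = 149/1485 = 0.100337.
Under H₀, SE = √(0.0924·0.9076/1485) = √(5.64729e-05) = 0.007515.
z = (0.100337 − 0.0924)/0.007515 = 0.007937/0.007515 = 1.056.
p-value = P(Z < 1.056) ≈ 0.8545. With α = 0.025, fail to reject H₀.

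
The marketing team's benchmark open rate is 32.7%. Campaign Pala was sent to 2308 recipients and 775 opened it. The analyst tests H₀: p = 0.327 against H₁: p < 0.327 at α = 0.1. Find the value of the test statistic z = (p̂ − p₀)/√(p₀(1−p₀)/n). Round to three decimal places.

p̂ = 775/2308 = 0.335789.
SE = √(p₀(1−p₀)/n) = √(0.22007/2308) = 0.009765.
z = (0.335789 − 0.327)/0.009765 = 0.008789/0.009765 = 0.900.
p-value = P(Z < 0.900) ≈ 0.8159, so at α = 0.1 we fail to reject H₀.

z = 0.900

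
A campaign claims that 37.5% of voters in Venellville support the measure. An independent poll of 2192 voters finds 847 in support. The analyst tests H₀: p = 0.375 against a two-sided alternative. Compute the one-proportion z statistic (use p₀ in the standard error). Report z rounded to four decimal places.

z = 1.1030

p̂ = 847/2192 = 0.386405.
Under H₀, SE = √(0.375·0.625/2192) = √(0.000106923) = 0.010340.
z = (0.386405 − 0.375)/0.010340 = 0.011405/0.010340 = 1.1030.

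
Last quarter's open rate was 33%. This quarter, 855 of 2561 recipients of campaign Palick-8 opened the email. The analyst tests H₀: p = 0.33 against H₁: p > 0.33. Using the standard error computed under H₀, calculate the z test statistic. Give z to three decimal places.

z = 0.415

p̂ = 855/2561 = 0.333854.
SE = √(p₀(1−p₀)/n) = √(0.2211/2561) = 0.009292.
z = (0.333854 − 0.33)/0.009292 = 0.003854/0.009292 = 0.415.
p-value = P(Z > 0.415) ≈ 0.3392.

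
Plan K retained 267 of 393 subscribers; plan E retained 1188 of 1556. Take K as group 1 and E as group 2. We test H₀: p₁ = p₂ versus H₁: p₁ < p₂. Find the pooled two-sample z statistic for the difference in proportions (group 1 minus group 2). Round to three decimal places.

p̂₁ = 267/393 ≈ 0.67939, p̂₂ = 1188/1556 ≈ 0.76350.
Pooled p̂ = (267+1188)/(393+1556) = 1455/1949 = 0.74654.
SE = √(0.18922 × 0.0031872) = 0.02456.
z = (0.67939 − 0.76350)/0.02456 = -0.08411/0.02456 = -3.425.

z = -3.425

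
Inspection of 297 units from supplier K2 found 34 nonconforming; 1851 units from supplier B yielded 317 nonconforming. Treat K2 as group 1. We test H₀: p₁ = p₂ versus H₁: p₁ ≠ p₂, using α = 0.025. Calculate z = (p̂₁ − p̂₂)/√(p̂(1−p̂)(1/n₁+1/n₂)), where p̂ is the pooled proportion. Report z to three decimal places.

p̂₁ = 34/297 ≈ 0.11448, p̂₂ = 317/1851 ≈ 0.17126.
Pooled p̂ = (34+317)/(297+1851) = 351/2148 = 0.16341.
SE = √(p̂(1−p̂)(1/n₁+1/n₂)) = √(0.16341·0.83659·0.00390725) = √(0.000534144) = 0.02311.
z = (0.11448 − 0.17126)/0.02311 = -0.05678/0.02311 = -2.457.
p-value = 2·P(Z > 2.457) ≈ 0.0140, so at α = 0.025 we reject H₀.

z = -2.457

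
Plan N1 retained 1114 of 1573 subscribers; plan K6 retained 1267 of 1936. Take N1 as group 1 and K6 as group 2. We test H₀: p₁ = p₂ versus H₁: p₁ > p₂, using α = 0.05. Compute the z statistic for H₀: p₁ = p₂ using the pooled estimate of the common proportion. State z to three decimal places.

z = 3.391

p̂₁ = 1114/1573 = 0.708201, p̂₂ = 1267/1936 = 0.654442.
Pooled p̂ = (1114+1267)/(1573+1936) = 2381/3509 = 0.678541.
SE = √(p̂(1−p̂)(1/n₁+1/n₂)) = √(0.678541·0.321459·0.00115226) = √(0.000251334) = 0.015854.
z = (0.708201 − 0.654442)/0.015854 = 0.053759/0.015854 = 3.391.
p-value = P(Z > 3.391) ≈ 0.0003. With α = 0.05, reject H₀.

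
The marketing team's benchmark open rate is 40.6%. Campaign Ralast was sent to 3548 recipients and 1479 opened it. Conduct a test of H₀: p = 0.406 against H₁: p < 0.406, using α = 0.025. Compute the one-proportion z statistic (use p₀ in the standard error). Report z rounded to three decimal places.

z = 1.317

p̂ = 1479/3548 = 0.41685.
SE = √(p₀(1−p₀)/n) = √(0.24116/3548) = 0.00824.
z = (0.41685 − 0.406)/0.00824 = 0.01085/0.00824 = 1.317.
p-value = P(Z < 1.317) ≈ 0.9060. With α = 0.025, fail to reject H₀.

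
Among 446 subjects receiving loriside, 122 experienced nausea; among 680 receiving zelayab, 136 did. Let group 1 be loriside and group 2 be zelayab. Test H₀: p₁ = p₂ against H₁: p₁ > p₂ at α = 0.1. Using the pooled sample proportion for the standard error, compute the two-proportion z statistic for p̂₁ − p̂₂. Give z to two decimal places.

p̂₁ = 122/446 = 0.2735, p̂₂ = 136/680 = 0.2000.
Pooled p̂ = (122+136)/(446+680) = 258/1126 = 0.2291.
SE = √(p̂(1−p̂)(1/n₁+1/n₂)) = √(0.2291·0.7709·0.00371274) = √(0.000655779) = 0.0256.
z = (0.2735 − 0.2000)/0.0256 = 0.0735/0.0256 = 2.87.
p-value = P(Z > 2.872) ≈ 0.0020. With α = 0.1, reject H₀.

z = 2.87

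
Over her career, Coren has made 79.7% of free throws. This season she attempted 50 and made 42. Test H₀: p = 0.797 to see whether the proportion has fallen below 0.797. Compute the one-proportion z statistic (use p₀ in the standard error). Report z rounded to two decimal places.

z = 0.76

p̂ = 42/50 = 0.8400.
Under H₀, SE = √(0.797·0.203/50) = √(0.00323582) = 0.0569.
z = (0.8400 − 0.797)/0.0569 = 0.0430/0.0569 = 0.76.
p-value = P(Z < 0.756) ≈ 0.7752.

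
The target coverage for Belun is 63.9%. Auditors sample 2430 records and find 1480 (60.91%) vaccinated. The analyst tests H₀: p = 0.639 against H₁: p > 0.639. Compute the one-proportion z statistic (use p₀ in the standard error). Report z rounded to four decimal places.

p̂ = 1480/2430 ≈ 0.6090535.
Under H₀, SE = √(0.639·0.361/2430) = √(9.49296e-05) = 0.0097432.
z = (0.6090535 − 0.639)/0.0097432 = -0.0299465/0.0097432 = -3.0736.

z = -3.0736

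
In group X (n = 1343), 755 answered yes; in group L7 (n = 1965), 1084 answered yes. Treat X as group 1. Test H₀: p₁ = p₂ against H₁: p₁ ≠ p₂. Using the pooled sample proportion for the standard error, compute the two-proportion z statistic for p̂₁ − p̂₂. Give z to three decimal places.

p̂₁ = 755/1343 ≈ 0.56217, p̂₂ = 1084/1965 ≈ 0.55165.
Pooled p̂ = (755+1084)/(1343+1965) = 1839/3308 = 0.55593.
SE = √(0.246872 × 0.00125351) = 0.01759.
z = (0.56217 − 0.55165)/0.01759 = 0.01052/0.01759 = 0.598.
Two-sided p-value ≈ 2·Φ(−0.598) = 0.5498.

z = 0.598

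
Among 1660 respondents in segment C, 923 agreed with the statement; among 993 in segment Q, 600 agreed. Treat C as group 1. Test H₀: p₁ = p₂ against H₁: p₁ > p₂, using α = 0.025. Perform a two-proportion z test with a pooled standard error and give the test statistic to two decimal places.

p̂₁ = 923/1660 = 0.5560, p̂₂ = 600/993 = 0.6042.
Pooled p̂ = (923+600)/(1660+993) = 1523/2653 = 0.5741.
SE = √(p̂(1−p̂)(1/n₁+1/n₂)) = √(0.5741·0.4259·0.00160946) = √(0.000393535) = 0.0198.
z = (0.5560 − 0.6042)/0.0198 = -0.0482/0.0198 = -2.43.
p-value = P(Z > -2.430) ≈ 0.9925; since p > α = 0.025, fail to reject H₀.

z = -2.43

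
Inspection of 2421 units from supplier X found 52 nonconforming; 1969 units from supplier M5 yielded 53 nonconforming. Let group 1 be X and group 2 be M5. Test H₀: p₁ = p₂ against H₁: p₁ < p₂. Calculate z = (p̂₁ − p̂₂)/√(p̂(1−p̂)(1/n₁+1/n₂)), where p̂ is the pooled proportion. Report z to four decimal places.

p̂₁ = 52/2421 = 0.0214787, p̂₂ = 53/1969 = 0.0269172.
Pooled p̂ = (52+53)/(2421+1969) = 105/4390 = 0.0239180.
SE = √(p̂(1−p̂)(1/n₁+1/n₂)) = √(0.0239180·0.9760820·0.000920924) = √(2.14998e-05) = 0.0046368.
z = (0.0214787 − 0.0269172)/0.0046368 = -0.0054385/0.0046368 = -1.1729.

z = -1.1729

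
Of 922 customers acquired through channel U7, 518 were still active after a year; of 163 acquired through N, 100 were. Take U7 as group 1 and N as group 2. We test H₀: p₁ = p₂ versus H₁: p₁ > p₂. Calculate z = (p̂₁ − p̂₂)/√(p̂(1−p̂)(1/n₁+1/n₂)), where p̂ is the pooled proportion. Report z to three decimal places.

p̂₁ = 518/922 ≈ 0.56182, p̂₂ = 100/163 ≈ 0.61350.
Pooled p̂ = (518+100)/(922+163) = 618/1085 = 0.56959.
SE = √(0.245158 × 0.00721957) = 0.04207.
z = (0.56182 − 0.61350)/0.04207 = -0.05168/0.04207 = -1.228.
p-value = P(Z > -1.228) ≈ 0.8903.

z = -1.228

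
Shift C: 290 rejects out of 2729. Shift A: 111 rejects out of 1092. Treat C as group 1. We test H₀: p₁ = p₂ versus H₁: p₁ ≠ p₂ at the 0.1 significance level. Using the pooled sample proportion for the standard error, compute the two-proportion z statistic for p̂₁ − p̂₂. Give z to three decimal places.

p̂₁ = 290/2729 = 0.10627, p̂₂ = 111/1092 = 0.10165.
Pooled p̂ = (290+111)/(2729+1092) = 401/3821 = 0.10495.
SE = √(p̂(1−p̂)(1/n₁+1/n₂)) = √(0.10495·0.89505·0.00128219) = √(0.000120439) = 0.01097.
z = (0.10627 − 0.10165)/0.01097 = 0.00462/0.01097 = 0.421.
p-value = 2·P(Z > 0.421) ≈ 0.6739; since p > α = 0.1, fail to reject H₀.

z = 0.421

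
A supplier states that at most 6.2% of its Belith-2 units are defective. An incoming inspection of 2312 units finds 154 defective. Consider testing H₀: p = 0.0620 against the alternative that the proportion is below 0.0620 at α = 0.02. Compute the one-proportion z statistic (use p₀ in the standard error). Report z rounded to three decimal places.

z = 0.919

p̂ = 154/2312 = 0.066609.
SE = √(p₀(1−p₀)/n) = √(0.058156/2312) = 0.005015.
z = (0.066609 − 0.062)/0.005015 = 0.004609/0.005015 = 0.919.
p-value = P(Z < 0.919) ≈ 0.8209. With α = 0.02, fail to reject H₀.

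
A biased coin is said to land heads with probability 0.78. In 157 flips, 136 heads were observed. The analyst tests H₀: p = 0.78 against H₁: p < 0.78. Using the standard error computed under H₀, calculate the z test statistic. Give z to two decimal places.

p̂ = 136/157 = 0.86624.
Standard error under H₀: √(0.78×0.22/157) = 0.03306.
z = (0.86624 − 0.78)/0.03306 = 0.08624/0.03306 = 2.61.
p-value = P(Z < 2.609) ≈ 0.9955.

z = 2.61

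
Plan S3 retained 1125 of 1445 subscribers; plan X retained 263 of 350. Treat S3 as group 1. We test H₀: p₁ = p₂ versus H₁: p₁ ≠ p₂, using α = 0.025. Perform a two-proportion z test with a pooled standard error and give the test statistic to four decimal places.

p̂₁ = 1125/1445 ≈ 0.778547, p̂₂ = 263/350 ≈ 0.751429.
Pooled p̂ = (1125+263)/(1445+350) = 1388/1795 = 0.773259.
SE = √(p̂(1−p̂)(1/n₁+1/n₂)) = √(0.773259·0.226741·0.00354918) = √(0.000622277) = 0.024945.
z = (0.778547 − 0.751429)/0.024945 = 0.027118/0.024945 = 1.0871.
Two-sided p-value ≈ 2·Φ(−1.087) = 0.2770; since p > α = 0.025, fail to reject H₀.

z = 1.0871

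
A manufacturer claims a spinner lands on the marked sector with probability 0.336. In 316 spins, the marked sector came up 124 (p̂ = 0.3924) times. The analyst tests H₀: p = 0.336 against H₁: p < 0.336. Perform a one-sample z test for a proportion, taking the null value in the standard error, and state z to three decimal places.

z = 2.123

p̂ = 124/316 = 0.39241.
Standard error under H₀: √(0.336×0.664/316) = 0.02657.
z = (0.39241 − 0.336)/0.02657 = 0.05641/0.02657 = 2.123.
p-value = P(Z < 2.123) ≈ 0.9831.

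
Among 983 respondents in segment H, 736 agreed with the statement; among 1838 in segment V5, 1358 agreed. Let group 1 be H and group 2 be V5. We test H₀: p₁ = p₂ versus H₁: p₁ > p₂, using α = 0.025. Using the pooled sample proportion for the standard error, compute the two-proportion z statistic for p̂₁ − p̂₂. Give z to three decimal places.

z = 0.572

p̂₁ = 736/983 = 0.74873, p̂₂ = 1358/1838 = 0.73885.
Pooled p̂ = (736+1358)/(983+1838) = 2094/2821 = 0.74229.
SE = √(0.191296 × 0.00156136) = 0.01728.
z = (0.74873 − 0.73885)/0.01728 = 0.00988/0.01728 = 0.572.
p-value = P(Z > 0.572) ≈ 0.2837. With α = 0.025, fail to reject H₀.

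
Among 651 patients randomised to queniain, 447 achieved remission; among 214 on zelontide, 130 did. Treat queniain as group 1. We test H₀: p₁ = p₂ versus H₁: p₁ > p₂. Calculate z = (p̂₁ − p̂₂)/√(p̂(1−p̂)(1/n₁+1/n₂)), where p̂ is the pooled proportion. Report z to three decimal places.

p̂₁ = 447/651 = 0.68664, p̂₂ = 130/214 = 0.60748.
Pooled p̂ = (447+130)/(651+214) = 577/865 = 0.66705.
SE = √(0.222094 × 0.006209) = 0.03713.
z = (0.68664 − 0.60748)/0.03713 = 0.07916/0.03713 = 2.132.

z = 2.132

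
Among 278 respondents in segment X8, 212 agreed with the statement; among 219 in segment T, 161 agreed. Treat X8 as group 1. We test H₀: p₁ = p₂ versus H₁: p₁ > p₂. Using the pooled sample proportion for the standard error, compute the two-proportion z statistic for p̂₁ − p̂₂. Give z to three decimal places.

z = 0.702

p̂₁ = 212/278 = 0.76259, p̂₂ = 161/219 = 0.73516.
Pooled p̂ = (212+161)/(278+219) = 373/497 = 0.75050.
SE = √(0.187248 × 0.00816333) = 0.03910.
z = (0.76259 − 0.73516)/0.03910 = 0.02743/0.03910 = 0.702.
p-value = P(Z > 0.702) ≈ 0.2415.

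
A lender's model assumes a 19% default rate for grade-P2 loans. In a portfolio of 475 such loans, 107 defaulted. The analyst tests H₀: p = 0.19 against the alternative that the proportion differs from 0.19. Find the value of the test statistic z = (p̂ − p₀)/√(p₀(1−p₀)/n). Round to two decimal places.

z = 1.96

p̂ = 107/475 ≈ 0.2253.
SE = √(p₀(1−p₀)/n) = √(0.1539/475) = 0.0180.
z = (0.2253 − 0.19)/0.0180 = 0.0353/0.0180 = 1.96.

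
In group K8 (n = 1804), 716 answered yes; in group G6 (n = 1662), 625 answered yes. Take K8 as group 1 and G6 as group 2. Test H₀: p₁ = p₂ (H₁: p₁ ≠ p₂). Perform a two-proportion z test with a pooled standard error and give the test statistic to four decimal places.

z = 1.2587

p̂₁ = 716/1804 ≈ 0.396896, p̂₂ = 625/1662 ≈ 0.376053.
Pooled p̂ = (716+625)/(1804+1662) = 1341/3466 = 0.386901.
SE = √(p̂(1−p̂)(1/n₁+1/n₂)) = √(0.386901·0.613099·0.00115601) = √(0.000274215) = 0.016559.
z = (0.396896 − 0.376053)/0.016559 = 0.020843/0.016559 = 1.2587.
p-value = 2·P(Z > 1.259) ≈ 0.2082.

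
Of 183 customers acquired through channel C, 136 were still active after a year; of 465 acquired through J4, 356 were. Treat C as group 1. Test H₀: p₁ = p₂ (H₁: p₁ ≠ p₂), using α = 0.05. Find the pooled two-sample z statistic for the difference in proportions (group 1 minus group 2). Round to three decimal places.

z = -0.601

p̂₁ = 136/183 = 0.74317, p̂₂ = 356/465 = 0.76559.
Pooled p̂ = (136+356)/(183+465) = 492/648 = 0.75926.
SE = √(0.182785 × 0.00761502) = 0.03731.
z = (0.74317 − 0.76559)/0.03731 = -0.02242/0.03731 = -0.601.
p-value = 2·P(Z > 0.601) ≈ 0.5478; since p > α = 0.05, fail to reject H₀.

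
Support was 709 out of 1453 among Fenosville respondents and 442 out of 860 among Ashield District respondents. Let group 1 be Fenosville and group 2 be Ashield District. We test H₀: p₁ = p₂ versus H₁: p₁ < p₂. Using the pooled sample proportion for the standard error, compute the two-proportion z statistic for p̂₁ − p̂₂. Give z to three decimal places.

z = -1.209

p̂₁ = 709/1453 ≈ 0.4879560, p̂₂ = 442/860 ≈ 0.5139535.
Pooled p̂ = (709+442)/(1453+860) = 1151/2313 = 0.4976221.
SE = √(p̂(1−p̂)(1/n₁+1/n₂)) = √(0.4976221·0.5023779·0.00185102) = √(0.000462745) = 0.0215115.
z = (0.4879560 − 0.5139535)/0.0215115 = -0.0259975/0.0215115 = -1.209.
p-value = P(Z < -1.209) ≈ 0.1134.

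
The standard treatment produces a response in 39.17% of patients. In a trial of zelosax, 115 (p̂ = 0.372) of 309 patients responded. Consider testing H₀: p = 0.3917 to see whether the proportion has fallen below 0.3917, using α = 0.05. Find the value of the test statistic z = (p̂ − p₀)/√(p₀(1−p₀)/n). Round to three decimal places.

p̂ = 115/309 = 0.37217.
SE = √(p₀(1−p₀)/n) = √(0.23827/309) = 0.02777.
z = (0.37217 − 0.3917)/0.02777 = -0.01953/0.02777 = -0.703.
p-value = P(Z < -0.703) ≈ 0.2409; since p > α = 0.05, fail to reject H₀.

z = -0.703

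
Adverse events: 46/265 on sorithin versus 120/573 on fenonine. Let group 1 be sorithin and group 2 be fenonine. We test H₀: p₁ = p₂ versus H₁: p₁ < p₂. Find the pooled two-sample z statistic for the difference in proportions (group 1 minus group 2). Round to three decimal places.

z = -1.210

p̂₁ = 46/265 = 0.17358, p̂₂ = 120/573 = 0.20942.
Pooled p̂ = (46+120)/(265+573) = 166/838 = 0.19809.
SE = √(p̂(1−p̂)(1/n₁+1/n₂)) = √(0.19809·0.80191·0.00551879) = √(0.000876663) = 0.02961.
z = (0.17358 − 0.20942)/0.02961 = -0.03584/0.02961 = -1.210.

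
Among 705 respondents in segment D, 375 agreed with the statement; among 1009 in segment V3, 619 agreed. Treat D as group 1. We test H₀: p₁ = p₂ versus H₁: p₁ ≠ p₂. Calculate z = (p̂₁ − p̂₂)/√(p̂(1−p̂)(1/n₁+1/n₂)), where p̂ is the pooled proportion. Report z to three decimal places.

z = -3.367

p̂₁ = 375/705 ≈ 0.531915, p̂₂ = 619/1009 ≈ 0.613479.
Pooled p̂ = (375+619)/(705+1009) = 994/1714 = 0.579930.
SE = √(p̂(1−p̂)(1/n₁+1/n₂)) = √(0.579930·0.420070·0.00240952) = √(0.000586986) = 0.024228.
z = (0.531915 − 0.613479)/0.024228 = -0.081564/0.024228 = -3.367.
p-value = 2·P(Z > 3.367) ≈ 0.0008.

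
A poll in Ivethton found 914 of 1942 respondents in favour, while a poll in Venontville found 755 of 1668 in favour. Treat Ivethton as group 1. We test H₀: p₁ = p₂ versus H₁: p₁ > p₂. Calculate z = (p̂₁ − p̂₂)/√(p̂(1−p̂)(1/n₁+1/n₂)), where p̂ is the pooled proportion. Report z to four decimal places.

z = 1.0821

p̂₁ = 914/1942 ≈ 0.470649, p̂₂ = 755/1668 ≈ 0.452638.
Pooled p̂ = (914+755)/(1942+1668) = 1669/3610 = 0.462327.
SE = √(0.248581 × 0.00111445) = 0.016644.
z = (0.470649 − 0.452638)/0.016644 = 0.018011/0.016644 = 1.0821.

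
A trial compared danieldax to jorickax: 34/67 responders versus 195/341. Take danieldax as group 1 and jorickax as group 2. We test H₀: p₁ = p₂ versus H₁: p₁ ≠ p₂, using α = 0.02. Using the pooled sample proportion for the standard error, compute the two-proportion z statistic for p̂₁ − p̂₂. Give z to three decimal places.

z = -0.971

p̂₁ = 34/67 ≈ 0.50746, p̂₂ = 195/341 ≈ 0.57185.
Pooled p̂ = (34+195)/(67+341) = 229/408 = 0.56127.
SE = √(0.246245 × 0.0178579) = 0.06631.
z = (0.50746 − 0.57185)/0.06631 = -0.06439/0.06631 = -0.971.
Two-sided p-value ≈ 2·Φ(−0.971) = 0.3316; since p > α = 0.02, fail to reject H₀.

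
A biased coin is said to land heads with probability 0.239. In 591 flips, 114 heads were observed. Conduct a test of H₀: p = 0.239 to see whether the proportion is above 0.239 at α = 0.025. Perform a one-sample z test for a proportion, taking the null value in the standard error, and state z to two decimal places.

z = -2.63

p̂ = 114/591 ≈ 0.1929.
SE = √(p₀(1−p₀)/n) = √(0.18188/591) = 0.0175.
z = (0.1929 − 0.239)/0.0175 = -0.0461/0.0175 = -2.63.
p-value = P(Z > -2.628) ≈ 0.9957. With α = 0.025, fail to reject H₀.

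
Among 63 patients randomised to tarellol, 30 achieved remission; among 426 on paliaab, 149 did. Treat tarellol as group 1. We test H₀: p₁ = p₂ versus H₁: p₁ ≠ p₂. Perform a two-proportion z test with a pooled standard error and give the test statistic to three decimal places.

p̂₁ = 30/63 ≈ 0.47619, p̂₂ = 149/426 ≈ 0.34977.
Pooled p̂ = (30+149)/(63+426) = 179/489 = 0.36605.
SE = √(p̂(1−p̂)(1/n₁+1/n₂)) = √(0.36605·0.63395·0.0182204) = √(0.0042282) = 0.06502.
z = (0.47619 − 0.34977)/0.06502 = 0.12642/0.06502 = 1.944.

z = 1.944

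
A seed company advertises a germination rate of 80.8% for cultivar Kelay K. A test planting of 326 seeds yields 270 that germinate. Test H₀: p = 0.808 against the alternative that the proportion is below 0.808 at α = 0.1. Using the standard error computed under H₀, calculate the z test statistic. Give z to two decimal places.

p̂ = 270/326 ≈ 0.8282.
SE = √(p₀(1−p₀)/n) = √(0.15514/326) = 0.0218.
z = (0.8282 − 0.808)/0.0218 = 0.0202/0.0218 = 0.93.
p-value = P(Z < 0.927) ≈ 0.8230, so at α = 0.1 we fail to reject H₀.

z = 0.93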